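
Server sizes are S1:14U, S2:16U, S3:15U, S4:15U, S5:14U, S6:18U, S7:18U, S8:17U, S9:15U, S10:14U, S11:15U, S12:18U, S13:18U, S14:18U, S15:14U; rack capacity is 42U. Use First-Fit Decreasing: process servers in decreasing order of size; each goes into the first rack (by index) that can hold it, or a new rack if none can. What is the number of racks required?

7 racks

Sorted descending: 18, 18, 18, 18, 18, 17, 16, 15, 15, 15, 15, 14, 14, 14, 14.
rack 1: place 18U, 24U left
rack 1: place 18U, 6U left
rack 2: place 18U, 24U left
rack 2: place 18U, 6U left
rack 3: place 18U, 24U left
rack 3: place 17U, 7U left
rack 4: place 16U, 26U left
rack 4: place 15U, 11U left
rack 5: place 15U, 27U left
rack 5: place 15U, 12U left
rack 6: place 15U, 27U left
rack 6: place 14U, 13U left
rack 7: place 14U, 28U left
rack 7: place 14U, 14U left
rack 7: place 14U, 0U left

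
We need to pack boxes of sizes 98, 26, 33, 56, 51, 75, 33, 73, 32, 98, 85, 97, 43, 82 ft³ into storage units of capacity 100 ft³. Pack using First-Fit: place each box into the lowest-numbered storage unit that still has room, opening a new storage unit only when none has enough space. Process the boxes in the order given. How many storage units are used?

10

Put 98 ft³ in storage unit 1; 2 ft³ remain.
Put 26 ft³ in storage unit 2; 74 ft³ remain.
Put 33 ft³ in storage unit 2; 41 ft³ remain.
Put 56 ft³ in storage unit 3; 44 ft³ remain.
Put 51 ft³ in storage unit 4; 49 ft³ remain.
Put 75 ft³ in storage unit 5; 25 ft³ remain.
Put 33 ft³ in storage unit 2; 8 ft³ remain.
Put 73 ft³ in storage unit 6; 27 ft³ remain.
Put 32 ft³ in storage unit 3; 12 ft³ remain.
Put 98 ft³ in storage unit 7; 2 ft³ remain.
Put 85 ft³ in storage unit 8; 15 ft³ remain.
Put 97 ft³ in storage unit 9; 3 ft³ remain.
Put 43 ft³ in storage unit 4; 6 ft³ remain.
Put 82 ft³ in storage unit 10; 18 ft³ remain.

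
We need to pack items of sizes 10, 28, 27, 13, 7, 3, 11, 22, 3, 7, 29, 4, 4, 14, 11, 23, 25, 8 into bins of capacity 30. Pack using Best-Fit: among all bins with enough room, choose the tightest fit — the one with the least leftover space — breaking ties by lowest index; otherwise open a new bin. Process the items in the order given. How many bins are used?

Put 10 in bin 1; 20 remain.
Put 28 in bin 2; 2 remain.
Put 27 in bin 3; 3 remain.
Put 13 in bin 1; 7 remain.
Put 7 in bin 1; 0 remain.
Put 3 in bin 3; 0 remain.
Put 11 in bin 4; 19 remain.
Put 22 in bin 5; 8 remain.
Put 3 in bin 5; 5 remain.
Put 7 in bin 4; 12 remain.
Put 29 in bin 6; 1 remain.
Put 4 in bin 5; 1 remain.
Put 4 in bin 4; 8 remain.
Put 14 in bin 7; 16 remain.
Put 11 in bin 7; 5 remain.
Put 23 in bin 8; 7 remain.
Put 25 in bin 9; 5 remain.
Put 8 in bin 4; 0 remain.
Final bins: [10,13,7] [28] [27,3] [11,7,4,8] [22,3,4] [29] [14,11] [23] [25].

9 bins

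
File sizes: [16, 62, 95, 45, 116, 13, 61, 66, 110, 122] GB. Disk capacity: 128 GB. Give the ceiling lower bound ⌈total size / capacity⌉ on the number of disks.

Total size = 16 + 62 + 95 + 45 + 116 + 13 + 61 + 66 + 110 + 122 = 706 GB.
⌈706 / 128⌉ = 6.

6 disks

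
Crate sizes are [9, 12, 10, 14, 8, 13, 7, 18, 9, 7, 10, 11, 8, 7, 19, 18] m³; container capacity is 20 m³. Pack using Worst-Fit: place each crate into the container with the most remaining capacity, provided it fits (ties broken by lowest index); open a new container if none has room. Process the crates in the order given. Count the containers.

9 m³ → container 1 (remaining 11 m³)
12 m³ → container 2 (remaining 8 m³)
10 m³ → container 1 (remaining 1 m³)
14 m³ → container 3 (remaining 6 m³)
8 m³ → container 2 (remaining 0 m³)
13 m³ → container 4 (remaining 7 m³)
7 m³ → container 4 (remaining 0 m³)
18 m³ → container 5 (remaining 2 m³)
9 m³ → container 6 (remaining 11 m³)
7 m³ → container 6 (remaining 4 m³)
10 m³ → container 7 (remaining 10 m³)
11 m³ → container 8 (remaining 9 m³)
8 m³ → container 7 (remaining 2 m³)
7 m³ → container 8 (remaining 2 m³)
19 m³ → container 9 (remaining 1 m³)
18 m³ → container 10 (remaining 2 m³)

10 containers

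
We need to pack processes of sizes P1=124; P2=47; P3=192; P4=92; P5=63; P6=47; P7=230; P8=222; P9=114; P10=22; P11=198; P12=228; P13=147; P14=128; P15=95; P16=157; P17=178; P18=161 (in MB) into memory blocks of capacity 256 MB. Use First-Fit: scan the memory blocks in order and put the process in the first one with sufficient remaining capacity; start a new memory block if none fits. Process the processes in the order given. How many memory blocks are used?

Put P1 (124 MB) in memory block 1; 132 MB remain.
Put P2 (47 MB) in memory block 1; 85 MB remain.
Put P3 (192 MB) in memory block 2; 64 MB remain.
Put P4 (92 MB) in memory block 3; 164 MB remain.
Put P5 (63 MB) in memory block 1; 22 MB remain.
Put P6 (47 MB) in memory block 2; 17 MB remain.
Put P7 (230 MB) in memory block 4; 26 MB remain.
Put P8 (222 MB) in memory block 5; 34 MB remain.
Put P9 (114 MB) in memory block 3; 50 MB remain.
Put P10 (22 MB) in memory block 1; 0 MB remain.
Put P11 (198 MB) in memory block 6; 58 MB remain.
Put P12 (228 MB) in memory block 7; 28 MB remain.
Put P13 (147 MB) in memory block 8; 109 MB remain.
Put P14 (128 MB) in memory block 9; 128 MB remain.
Put P15 (95 MB) in memory block 8; 14 MB remain.
Put P16 (157 MB) in memory block 10; 99 MB remain.
Put P17 (178 MB) in memory block 11; 78 MB remain.
Put P18 (161 MB) in memory block 12; 95 MB remain.

12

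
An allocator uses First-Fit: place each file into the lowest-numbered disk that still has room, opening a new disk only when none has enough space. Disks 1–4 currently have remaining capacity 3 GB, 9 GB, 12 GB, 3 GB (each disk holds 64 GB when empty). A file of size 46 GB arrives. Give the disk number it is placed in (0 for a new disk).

0

No disk has ≥ 46 GB free, so a new disk is opened.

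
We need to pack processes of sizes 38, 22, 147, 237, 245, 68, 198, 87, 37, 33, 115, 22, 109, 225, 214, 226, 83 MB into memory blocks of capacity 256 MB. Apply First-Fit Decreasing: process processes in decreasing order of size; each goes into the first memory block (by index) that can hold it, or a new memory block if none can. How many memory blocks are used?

Sorted descending: 245, 237, 226, 225, 214, 198, 147, 115, 109, 87, 83, 68, 38, 37, 33, 22, 22.
245 MB → memory block 1 (remaining 11 MB)
237 MB → memory block 2 (remaining 19 MB)
226 MB → memory block 3 (remaining 30 MB)
225 MB → memory block 4 (remaining 31 MB)
214 MB → memory block 5 (remaining 42 MB)
198 MB → memory block 6 (remaining 58 MB)
147 MB → memory block 7 (remaining 109 MB)
115 MB → memory block 8 (remaining 141 MB)
109 MB → memory block 7 (remaining 0 MB)
87 MB → memory block 8 (remaining 54 MB)
83 MB → memory block 9 (remaining 173 MB)
68 MB → memory block 9 (remaining 105 MB)
38 MB → memory block 5 (remaining 4 MB)
37 MB → memory block 6 (remaining 21 MB)
33 MB → memory block 8 (remaining 21 MB)
22 MB → memory block 3 (remaining 8 MB)
22 MB → memory block 4 (remaining 9 MB)
Final memory blocks: [245] [237] [226,22] [225,22] [214,38] [198,37] [147,109] [115,87,33] [83,68].

9 memory blocks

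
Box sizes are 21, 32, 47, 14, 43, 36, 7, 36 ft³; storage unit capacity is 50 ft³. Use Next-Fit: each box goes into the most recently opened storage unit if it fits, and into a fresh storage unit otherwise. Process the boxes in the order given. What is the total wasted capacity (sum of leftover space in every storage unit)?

21 ft³ → storage unit 1 (remaining 29 ft³)
32 ft³ → storage unit 2 (remaining 18 ft³)
47 ft³ → storage unit 3 (remaining 3 ft³)
14 ft³ → storage unit 4 (remaining 36 ft³)
43 ft³ → storage unit 5 (remaining 7 ft³)
36 ft³ → storage unit 6 (remaining 14 ft³)
7 ft³ → storage unit 6 (remaining 7 ft³)
36 ft³ → storage unit 7 (remaining 14 ft³)
7 storage units × 50 ft³ = 350 ft³; used 236 ft³; unused 114 ft³.

114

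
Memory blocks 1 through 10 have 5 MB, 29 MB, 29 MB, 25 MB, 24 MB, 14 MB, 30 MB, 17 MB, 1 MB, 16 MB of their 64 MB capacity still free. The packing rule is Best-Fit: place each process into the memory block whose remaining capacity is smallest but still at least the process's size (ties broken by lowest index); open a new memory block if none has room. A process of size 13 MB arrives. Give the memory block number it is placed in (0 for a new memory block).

Memory blocks with room: memory block 2 (29 MB), memory block 3 (29 MB), memory block 4 (25 MB), memory block 5 (24 MB), memory block 6 (14 MB), memory block 7 (30 MB), memory block 8 (17 MB), memory block 10 (16 MB).
Tightest fit is memory block 6 with 14 MB free.

6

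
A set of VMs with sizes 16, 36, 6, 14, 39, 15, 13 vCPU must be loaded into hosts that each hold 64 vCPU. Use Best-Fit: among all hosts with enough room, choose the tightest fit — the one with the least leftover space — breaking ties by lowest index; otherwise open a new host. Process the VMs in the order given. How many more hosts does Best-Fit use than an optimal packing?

0

Best-Fit: [16,36,6] [14,39] [15,13] → 3 hosts.
Total size 139 vCPU; any packing needs at least ⌈139/64⌉ = 3 hosts.
So 3 is already optimal.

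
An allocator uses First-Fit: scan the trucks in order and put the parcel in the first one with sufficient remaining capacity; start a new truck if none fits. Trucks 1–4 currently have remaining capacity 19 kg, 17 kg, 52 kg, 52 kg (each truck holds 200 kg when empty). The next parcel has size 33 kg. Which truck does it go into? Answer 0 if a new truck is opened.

3

Trucks with room: truck 3 (52 kg), truck 4 (52 kg).
The first with room is truck 3.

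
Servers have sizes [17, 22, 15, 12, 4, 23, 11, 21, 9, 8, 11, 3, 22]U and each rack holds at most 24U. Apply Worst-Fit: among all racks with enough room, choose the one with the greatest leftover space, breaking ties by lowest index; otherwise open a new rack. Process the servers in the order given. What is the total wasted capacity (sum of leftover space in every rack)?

38

17U → rack 1 (remaining 7U)
22U → rack 2 (remaining 2U)
15U → rack 3 (remaining 9U)
12U → rack 4 (remaining 12U)
4U → rack 4 (remaining 8U)
23U → rack 5 (remaining 1U)
11U → rack 6 (remaining 13U)
21U → rack 7 (remaining 3U)
9U → rack 6 (remaining 4U)
8U → rack 3 (remaining 1U)
11U → rack 8 (remaining 13U)
3U → rack 8 (remaining 10U)
22U → rack 9 (remaining 2U)
9 racks × 24U = 216U; used 178U; unused 38U.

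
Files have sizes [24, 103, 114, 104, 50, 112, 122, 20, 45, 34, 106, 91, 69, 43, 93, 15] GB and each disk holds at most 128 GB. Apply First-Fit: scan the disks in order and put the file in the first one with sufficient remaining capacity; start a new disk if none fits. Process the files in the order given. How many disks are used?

24 GB → disk 1 (remaining 104 GB)
103 GB → disk 1 (remaining 1 GB)
114 GB → disk 2 (remaining 14 GB)
104 GB → disk 3 (remaining 24 GB)
50 GB → disk 4 (remaining 78 GB)
112 GB → disk 5 (remaining 16 GB)
122 GB → disk 6 (remaining 6 GB)
20 GB → disk 3 (remaining 4 GB)
45 GB → disk 4 (remaining 33 GB)
34 GB → disk 7 (remaining 94 GB)
106 GB → disk 8 (remaining 22 GB)
91 GB → disk 7 (remaining 3 GB)
69 GB → disk 9 (remaining 59 GB)
43 GB → disk 9 (remaining 16 GB)
93 GB → disk 10 (remaining 35 GB)
15 GB → disk 4 (remaining 18 GB)
Final disks: [24,103] [114] [104,20] [50,45,15] [112] [122] [34,91] [106] [69,43] [93].

10 disks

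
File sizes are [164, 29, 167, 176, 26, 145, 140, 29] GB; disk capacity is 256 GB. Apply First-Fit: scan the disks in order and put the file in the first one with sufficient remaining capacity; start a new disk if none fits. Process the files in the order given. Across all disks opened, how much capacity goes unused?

404

disk 1: place 164 GB, 92 GB left
disk 1: place 29 GB, 63 GB left
disk 2: place 167 GB, 89 GB left
disk 3: place 176 GB, 80 GB left
disk 1: place 26 GB, 37 GB left
disk 4: place 145 GB, 111 GB left
disk 5: place 140 GB, 116 GB left
disk 1: place 29 GB, 8 GB left
5 disks × 256 GB = 1280 GB; used 876 GB; unused 404 GB.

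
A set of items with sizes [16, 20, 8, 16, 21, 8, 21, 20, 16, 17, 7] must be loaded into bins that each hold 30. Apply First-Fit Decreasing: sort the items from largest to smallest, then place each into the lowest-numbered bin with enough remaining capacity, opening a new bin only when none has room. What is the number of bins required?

Sorted descending: 21, 21, 20, 20, 17, 16, 16, 16, 8, 8, 7.
bin 1: place 21, 9 left
bin 2: place 21, 9 left
bin 3: place 20, 10 left
bin 4: place 20, 10 left
bin 5: place 17, 13 left
bin 6: place 16, 14 left
bin 7: place 16, 14 left
bin 8: place 16, 14 left
bin 1: place 8, 1 left
bin 2: place 8, 1 left
bin 3: place 7, 3 left

8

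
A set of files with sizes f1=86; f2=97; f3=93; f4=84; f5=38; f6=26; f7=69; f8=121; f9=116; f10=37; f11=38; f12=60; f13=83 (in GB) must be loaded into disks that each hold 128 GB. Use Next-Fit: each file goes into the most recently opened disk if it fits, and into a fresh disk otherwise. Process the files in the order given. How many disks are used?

f1 (86 GB) → disk 1 (remaining 42 GB)
f2 (97 GB) → disk 2 (remaining 31 GB)
f3 (93 GB) → disk 3 (remaining 35 GB)
f4 (84 GB) → disk 4 (remaining 44 GB)
f5 (38 GB) → disk 4 (remaining 6 GB)
f6 (26 GB) → disk 5 (remaining 102 GB)
f7 (69 GB) → disk 5 (remaining 33 GB)
f8 (121 GB) → disk 6 (remaining 7 GB)
f9 (116 GB) → disk 7 (remaining 12 GB)
f10 (37 GB) → disk 8 (remaining 91 GB)
f11 (38 GB) → disk 8 (remaining 53 GB)
f12 (60 GB) → disk 9 (remaining 68 GB)
f13 (83 GB) → disk 10 (remaining 45 GB)
Final disks: [86] [97] [93] [84,38] [26,69] [121] [116] [37,38] [60] [83].

10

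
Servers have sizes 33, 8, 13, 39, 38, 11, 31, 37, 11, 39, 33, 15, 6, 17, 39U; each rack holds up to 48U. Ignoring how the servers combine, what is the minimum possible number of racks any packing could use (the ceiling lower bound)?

8

Total size = 33 + 8 + 13 + 39 + 38 + 11 + 31 + 37 + 11 + 39 + 33 + 15 + 6 + 17 + 39 = 370U.
⌈370 / 48⌉ = 8.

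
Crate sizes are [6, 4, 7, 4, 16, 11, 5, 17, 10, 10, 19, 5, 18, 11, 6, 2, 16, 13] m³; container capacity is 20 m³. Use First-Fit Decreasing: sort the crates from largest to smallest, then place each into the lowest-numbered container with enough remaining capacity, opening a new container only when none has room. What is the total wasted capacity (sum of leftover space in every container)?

20

Sorted descending: 19, 18, 17, 16, 16, 13, 11, 11, 10, 10, 7, 6, 6, 5, 5, 4, 4, 2.
container 1: place 19 m³, 1 m³ left
container 2: place 18 m³, 2 m³ left
container 3: place 17 m³, 3 m³ left
container 4: place 16 m³, 4 m³ left
container 5: place 16 m³, 4 m³ left
container 6: place 13 m³, 7 m³ left
container 7: place 11 m³, 9 m³ left
container 8: place 11 m³, 9 m³ left
container 9: place 10 m³, 10 m³ left
container 9: place 10 m³, 0 m³ left
container 6: place 7 m³, 0 m³ left
container 7: place 6 m³, 3 m³ left
container 8: place 6 m³, 3 m³ left
container 10: place 5 m³, 15 m³ left
container 10: place 5 m³, 10 m³ left
container 4: place 4 m³, 0 m³ left
container 5: place 4 m³, 0 m³ left
container 2: place 2 m³, 0 m³ left
10 containers × 20 m³ = 200 m³; used 180 m³; unused 20 m³.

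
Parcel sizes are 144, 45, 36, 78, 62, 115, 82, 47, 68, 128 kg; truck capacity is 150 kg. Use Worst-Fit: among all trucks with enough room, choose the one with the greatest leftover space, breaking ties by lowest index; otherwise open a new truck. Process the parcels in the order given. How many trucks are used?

6

truck 1: place 144 kg, 6 kg left
truck 2: place 45 kg, 105 kg left
truck 2: place 36 kg, 69 kg left
truck 3: place 78 kg, 72 kg left
truck 3: place 62 kg, 10 kg left
truck 4: place 115 kg, 35 kg left
truck 5: place 82 kg, 68 kg left
truck 2: place 47 kg, 22 kg left
truck 5: place 68 kg, 0 kg left
truck 6: place 128 kg, 22 kg left
Final trucks: [144] [45,36,47] [78,62] [115] [82,68] [128].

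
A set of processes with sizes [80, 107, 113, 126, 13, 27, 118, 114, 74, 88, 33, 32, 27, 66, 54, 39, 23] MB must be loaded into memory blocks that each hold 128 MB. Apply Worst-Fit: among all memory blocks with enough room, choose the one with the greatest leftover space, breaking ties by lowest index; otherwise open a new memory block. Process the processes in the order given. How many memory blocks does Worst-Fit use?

Put 80 MB in memory block 1; 48 MB remain.
Put 107 MB in memory block 2; 21 MB remain.
Put 113 MB in memory block 3; 15 MB remain.
Put 126 MB in memory block 4; 2 MB remain.
Put 13 MB in memory block 1; 35 MB remain.
Put 27 MB in memory block 1; 8 MB remain.
Put 118 MB in memory block 5; 10 MB remain.
Put 114 MB in memory block 6; 14 MB remain.
Put 74 MB in memory block 7; 54 MB remain.
Put 88 MB in memory block 8; 40 MB remain.
Put 33 MB in memory block 7; 21 MB remain.
Put 32 MB in memory block 8; 8 MB remain.
Put 27 MB in memory block 9; 101 MB remain.
Put 66 MB in memory block 9; 35 MB remain.
Put 54 MB in memory block 10; 74 MB remain.
Put 39 MB in memory block 10; 35 MB remain.
Put 23 MB in memory block 9; 12 MB remain.
Final memory blocks: [80,13,27] [107] [113] [126] [118] [114] [74,33] [88,32] [27,66,23] [54,39].

10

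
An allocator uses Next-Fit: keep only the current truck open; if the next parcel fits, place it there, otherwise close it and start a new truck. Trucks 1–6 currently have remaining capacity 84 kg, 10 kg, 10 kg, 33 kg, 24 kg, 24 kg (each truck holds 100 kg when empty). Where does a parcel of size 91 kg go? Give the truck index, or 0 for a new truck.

Next-Fit only looks at truck 6, which has 24 kg free.
91 kg does not fit, so a new truck is opened.

0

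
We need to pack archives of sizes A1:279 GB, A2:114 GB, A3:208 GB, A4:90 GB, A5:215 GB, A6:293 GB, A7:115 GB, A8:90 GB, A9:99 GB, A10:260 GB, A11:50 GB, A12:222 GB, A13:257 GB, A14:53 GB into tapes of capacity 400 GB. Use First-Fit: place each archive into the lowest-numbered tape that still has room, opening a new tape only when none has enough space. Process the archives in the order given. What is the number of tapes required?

tape 1: place A1 (279 GB), 121 GB left
tape 1: place A2 (114 GB), 7 GB left
tape 2: place A3 (208 GB), 192 GB left
tape 2: place A4 (90 GB), 102 GB left
tape 3: place A5 (215 GB), 185 GB left
tape 4: place A6 (293 GB), 107 GB left
tape 3: place A7 (115 GB), 70 GB left
tape 2: place A8 (90 GB), 12 GB left
tape 4: place A9 (99 GB), 8 GB left
tape 5: place A10 (260 GB), 140 GB left
tape 3: place A11 (50 GB), 20 GB left
tape 6: place A12 (222 GB), 178 GB left
tape 7: place A13 (257 GB), 143 GB left
tape 5: place A14 (53 GB), 87 GB left
Final tapes: [279,114] [208,90,90] [215,115,50] [293,99] [260,53] [222] [257].

7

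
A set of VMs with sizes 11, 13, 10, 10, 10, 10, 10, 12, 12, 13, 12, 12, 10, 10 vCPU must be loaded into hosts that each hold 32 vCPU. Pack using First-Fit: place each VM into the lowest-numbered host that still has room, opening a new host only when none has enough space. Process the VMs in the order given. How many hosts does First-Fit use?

host 1: place 11 vCPU, 21 vCPU left
host 1: place 13 vCPU, 8 vCPU left
host 2: place 10 vCPU, 22 vCPU left
host 2: place 10 vCPU, 12 vCPU left
host 2: place 10 vCPU, 2 vCPU left
host 3: place 10 vCPU, 22 vCPU left
host 3: place 10 vCPU, 12 vCPU left
host 3: place 12 vCPU, 0 vCPU left
host 4: place 12 vCPU, 20 vCPU left
host 4: place 13 vCPU, 7 vCPU left
host 5: place 12 vCPU, 20 vCPU left
host 5: place 12 vCPU, 8 vCPU left
host 6: place 10 vCPU, 22 vCPU left
host 6: place 10 vCPU, 12 vCPU left

6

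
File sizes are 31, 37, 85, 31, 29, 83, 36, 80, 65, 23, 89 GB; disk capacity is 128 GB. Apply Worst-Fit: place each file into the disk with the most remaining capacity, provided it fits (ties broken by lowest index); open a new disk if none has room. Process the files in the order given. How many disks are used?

disk 1: place 31 GB, 97 GB left
disk 1: place 37 GB, 60 GB left
disk 2: place 85 GB, 43 GB left
disk 1: place 31 GB, 29 GB left
disk 2: place 29 GB, 14 GB left
disk 3: place 83 GB, 45 GB left
disk 3: place 36 GB, 9 GB left
disk 4: place 80 GB, 48 GB left
disk 5: place 65 GB, 63 GB left
disk 5: place 23 GB, 40 GB left
disk 6: place 89 GB, 39 GB left
Final disks: [31,37,31] [85,29] [83,36] [80] [65,23] [89].

6 disks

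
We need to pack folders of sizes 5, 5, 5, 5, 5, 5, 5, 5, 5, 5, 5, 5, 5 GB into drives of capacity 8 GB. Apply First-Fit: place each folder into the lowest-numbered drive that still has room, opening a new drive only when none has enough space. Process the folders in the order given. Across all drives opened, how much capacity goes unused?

drive 1: place 5 GB, 3 GB left
drive 2: place 5 GB, 3 GB left
drive 3: place 5 GB, 3 GB left
drive 4: place 5 GB, 3 GB left
drive 5: place 5 GB, 3 GB left
drive 6: place 5 GB, 3 GB left
drive 7: place 5 GB, 3 GB left
drive 8: place 5 GB, 3 GB left
drive 9: place 5 GB, 3 GB left
drive 10: place 5 GB, 3 GB left
drive 11: place 5 GB, 3 GB left
drive 12: place 5 GB, 3 GB left
drive 13: place 5 GB, 3 GB left
13 drives × 8 GB = 104 GB; used 65 GB; unused 39 GB.

39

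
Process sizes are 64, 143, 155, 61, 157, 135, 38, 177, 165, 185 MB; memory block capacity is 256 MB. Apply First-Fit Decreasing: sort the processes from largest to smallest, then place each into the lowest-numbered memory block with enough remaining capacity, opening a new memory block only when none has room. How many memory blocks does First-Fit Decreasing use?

Sorted descending: 185, 177, 165, 157, 155, 143, 135, 64, 61, 38.
memory block 1: place 185 MB, 71 MB left
memory block 2: place 177 MB, 79 MB left
memory block 3: place 165 MB, 91 MB left
memory block 4: place 157 MB, 99 MB left
memory block 5: place 155 MB, 101 MB left
memory block 6: place 143 MB, 113 MB left
memory block 7: place 135 MB, 121 MB left
memory block 1: place 64 MB, 7 MB left
memory block 2: place 61 MB, 18 MB left
memory block 3: place 38 MB, 53 MB left
Final memory blocks: [185,64] [177,61] [165,38] [157] [155] [143] [135].

7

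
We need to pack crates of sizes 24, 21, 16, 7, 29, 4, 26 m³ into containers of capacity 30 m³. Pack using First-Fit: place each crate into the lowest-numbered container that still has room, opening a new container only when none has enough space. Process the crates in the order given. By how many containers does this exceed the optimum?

First-Fit: [24,4] [21,7] [16] [29] [26] → 5 containers.
Total size 127 m³; any packing needs at least ⌈127/30⌉ = 5 containers.
So 5 is already optimal.

0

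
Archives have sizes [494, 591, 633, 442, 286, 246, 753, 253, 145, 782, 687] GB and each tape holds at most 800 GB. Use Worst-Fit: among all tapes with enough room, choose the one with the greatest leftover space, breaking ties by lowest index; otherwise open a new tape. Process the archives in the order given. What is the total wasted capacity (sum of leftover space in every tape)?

Put 494 GB in tape 1; 306 GB remain.
Put 591 GB in tape 2; 209 GB remain.
Put 633 GB in tape 3; 167 GB remain.
Put 442 GB in tape 4; 358 GB remain.
Put 286 GB in tape 4; 72 GB remain.
Put 246 GB in tape 1; 60 GB remain.
Put 753 GB in tape 5; 47 GB remain.
Put 253 GB in tape 6; 547 GB remain.
Put 145 GB in tape 6; 402 GB remain.
Put 782 GB in tape 7; 18 GB remain.
Put 687 GB in tape 8; 113 GB remain.
8 tapes × 800 GB = 6400 GB; used 5312 GB; unused 1088 GB.

1088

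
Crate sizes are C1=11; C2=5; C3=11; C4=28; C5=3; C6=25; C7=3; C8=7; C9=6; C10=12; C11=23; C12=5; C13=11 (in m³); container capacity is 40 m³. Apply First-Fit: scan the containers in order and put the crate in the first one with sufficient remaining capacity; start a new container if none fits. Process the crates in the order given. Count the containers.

Put C1 (11 m³) in container 1; 29 m³ remain.
Put C2 (5 m³) in container 1; 24 m³ remain.
Put C3 (11 m³) in container 1; 13 m³ remain.
Put C4 (28 m³) in container 2; 12 m³ remain.
Put C5 (3 m³) in container 1; 10 m³ remain.
Put C6 (25 m³) in container 3; 15 m³ remain.
Put C7 (3 m³) in container 1; 7 m³ remain.
Put C8 (7 m³) in container 1; 0 m³ remain.
Put C9 (6 m³) in container 2; 6 m³ remain.
Put C10 (12 m³) in container 3; 3 m³ remain.
Put C11 (23 m³) in container 4; 17 m³ remain.
Put C12 (5 m³) in container 2; 1 m³ remain.
Put C13 (11 m³) in container 4; 6 m³ remain.

4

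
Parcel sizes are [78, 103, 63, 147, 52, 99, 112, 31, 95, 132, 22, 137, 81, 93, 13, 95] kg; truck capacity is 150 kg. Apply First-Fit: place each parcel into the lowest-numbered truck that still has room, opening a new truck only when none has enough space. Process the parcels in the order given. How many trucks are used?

Put 78 kg in truck 1; 72 kg remain.
Put 103 kg in truck 2; 47 kg remain.
Put 63 kg in truck 1; 9 kg remain.
Put 147 kg in truck 3; 3 kg remain.
Put 52 kg in truck 4; 98 kg remain.
Put 99 kg in truck 5; 51 kg remain.
Put 112 kg in truck 6; 38 kg remain.
Put 31 kg in truck 2; 16 kg remain.
Put 95 kg in truck 4; 3 kg remain.
Put 132 kg in truck 7; 18 kg remain.
Put 22 kg in truck 5; 29 kg remain.
Put 137 kg in truck 8; 13 kg remain.
Put 81 kg in truck 9; 69 kg remain.
Put 93 kg in truck 10; 57 kg remain.
Put 13 kg in truck 2; 3 kg remain.
Put 95 kg in truck 11; 55 kg remain.

11 trucks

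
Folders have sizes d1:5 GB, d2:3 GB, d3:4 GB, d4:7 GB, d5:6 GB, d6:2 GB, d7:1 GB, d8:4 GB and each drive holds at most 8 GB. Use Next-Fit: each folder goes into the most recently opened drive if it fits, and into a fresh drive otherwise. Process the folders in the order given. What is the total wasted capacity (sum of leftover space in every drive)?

8

Put d1 (5 GB) in drive 1; 3 GB remain.
Put d2 (3 GB) in drive 1; 0 GB remain.
Put d3 (4 GB) in drive 2; 4 GB remain.
Put d4 (7 GB) in drive 3; 1 GB remain.
Put d5 (6 GB) in drive 4; 2 GB remain.
Put d6 (2 GB) in drive 4; 0 GB remain.
Put d7 (1 GB) in drive 5; 7 GB remain.
Put d8 (4 GB) in drive 5; 3 GB remain.
5 drives × 8 GB = 40 GB; used 32 GB; unused 8 GB.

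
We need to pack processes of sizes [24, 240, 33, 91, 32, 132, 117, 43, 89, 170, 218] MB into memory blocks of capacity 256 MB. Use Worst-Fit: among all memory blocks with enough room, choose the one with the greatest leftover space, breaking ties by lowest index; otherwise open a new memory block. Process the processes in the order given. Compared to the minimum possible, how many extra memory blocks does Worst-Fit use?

1

Worst-Fit: [24,33,91,32,43] [240] [132,117] [89] [170] [218] → 6 memory blocks.
Total size 1189 MB; any packing needs at least ⌈1189/256⌉ = 5 memory blocks.
An optimal packing achieves that bound: [240] [218,33] [170,43,32] [132,117] [91,89,24] → 5 memory blocks.
Excess: 6 − 5 = 1.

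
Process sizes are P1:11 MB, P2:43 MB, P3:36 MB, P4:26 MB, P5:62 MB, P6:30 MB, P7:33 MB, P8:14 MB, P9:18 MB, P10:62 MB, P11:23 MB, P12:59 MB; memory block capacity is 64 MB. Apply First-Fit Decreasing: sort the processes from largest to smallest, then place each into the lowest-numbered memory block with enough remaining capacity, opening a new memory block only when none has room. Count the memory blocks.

7

Sorted descending: 62, 62, 59, 43, 36, 33, 30, 26, 23, 18, 14, 11.
memory block 1: place 62 MB, 2 MB left
memory block 2: place 62 MB, 2 MB left
memory block 3: place 59 MB, 5 MB left
memory block 4: place 43 MB, 21 MB left
memory block 5: place 36 MB, 28 MB left
memory block 6: place 33 MB, 31 MB left
memory block 6: place 30 MB, 1 MB left
memory block 5: place 26 MB, 2 MB left
memory block 7: place 23 MB, 41 MB left
memory block 4: place 18 MB, 3 MB left
memory block 7: place 14 MB, 27 MB left
memory block 7: place 11 MB, 16 MB left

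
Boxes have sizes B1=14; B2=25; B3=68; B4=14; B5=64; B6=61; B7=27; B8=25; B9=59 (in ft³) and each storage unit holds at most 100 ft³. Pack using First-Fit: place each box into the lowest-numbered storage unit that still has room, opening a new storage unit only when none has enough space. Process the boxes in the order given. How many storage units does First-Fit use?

5

B1 (14 ft³) → storage unit 1 (remaining 86 ft³)
B2 (25 ft³) → storage unit 1 (remaining 61 ft³)
B3 (68 ft³) → storage unit 2 (remaining 32 ft³)
B4 (14 ft³) → storage unit 1 (remaining 47 ft³)
B5 (64 ft³) → storage unit 3 (remaining 36 ft³)
B6 (61 ft³) → storage unit 4 (remaining 39 ft³)
B7 (27 ft³) → storage unit 1 (remaining 20 ft³)
B8 (25 ft³) → storage unit 2 (remaining 7 ft³)
B9 (59 ft³) → storage unit 5 (remaining 41 ft³)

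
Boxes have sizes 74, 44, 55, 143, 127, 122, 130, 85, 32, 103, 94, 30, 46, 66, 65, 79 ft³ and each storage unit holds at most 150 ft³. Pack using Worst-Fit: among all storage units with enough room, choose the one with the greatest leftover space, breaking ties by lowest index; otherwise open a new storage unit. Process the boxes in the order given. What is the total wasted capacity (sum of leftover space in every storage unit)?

74 ft³ → storage unit 1 (remaining 76 ft³)
44 ft³ → storage unit 1 (remaining 32 ft³)
55 ft³ → storage unit 2 (remaining 95 ft³)
143 ft³ → storage unit 3 (remaining 7 ft³)
127 ft³ → storage unit 4 (remaining 23 ft³)
122 ft³ → storage unit 5 (remaining 28 ft³)
130 ft³ → storage unit 6 (remaining 20 ft³)
85 ft³ → storage unit 2 (remaining 10 ft³)
32 ft³ → storage unit 1 (remaining 0 ft³)
103 ft³ → storage unit 7 (remaining 47 ft³)
94 ft³ → storage unit 8 (remaining 56 ft³)
30 ft³ → storage unit 8 (remaining 26 ft³)
46 ft³ → storage unit 7 (remaining 1 ft³)
66 ft³ → storage unit 9 (remaining 84 ft³)
65 ft³ → storage unit 9 (remaining 19 ft³)
79 ft³ → storage unit 10 (remaining 71 ft³)
10 storage units × 150 ft³ = 1500 ft³; used 1295 ft³; unused 205 ft³.

205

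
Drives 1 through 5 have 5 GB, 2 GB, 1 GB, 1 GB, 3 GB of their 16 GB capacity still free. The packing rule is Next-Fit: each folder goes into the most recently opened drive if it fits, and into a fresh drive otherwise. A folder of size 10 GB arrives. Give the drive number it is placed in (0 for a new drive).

Next-Fit only looks at drive 5, which has 3 GB free.
10 GB does not fit, so a new drive is opened.

0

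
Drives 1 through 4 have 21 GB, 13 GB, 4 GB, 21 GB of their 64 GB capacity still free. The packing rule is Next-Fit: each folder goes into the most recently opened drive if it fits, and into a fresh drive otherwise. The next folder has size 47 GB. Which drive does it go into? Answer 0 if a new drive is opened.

0

Next-Fit only looks at drive 4, which has 21 GB free.
47 GB does not fit, so a new drive is opened.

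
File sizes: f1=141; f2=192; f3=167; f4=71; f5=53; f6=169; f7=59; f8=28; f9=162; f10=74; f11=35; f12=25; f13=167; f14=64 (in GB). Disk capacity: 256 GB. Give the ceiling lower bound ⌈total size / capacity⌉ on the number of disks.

6 disks

Total size = 141 + 192 + 167 + 71 + 53 + 169 + 59 + 28 + 162 + 74 + 35 + 25 + 167 + 64 = 1407 GB.
⌈1407 / 256⌉ = 6.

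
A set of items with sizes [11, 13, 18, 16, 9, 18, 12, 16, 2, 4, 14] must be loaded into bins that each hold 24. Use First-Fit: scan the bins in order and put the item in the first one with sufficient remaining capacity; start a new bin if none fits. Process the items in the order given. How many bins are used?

7

Put 11 in bin 1; 13 remain.
Put 13 in bin 1; 0 remain.
Put 18 in bin 2; 6 remain.
Put 16 in bin 3; 8 remain.
Put 9 in bin 4; 15 remain.
Put 18 in bin 5; 6 remain.
Put 12 in bin 4; 3 remain.
Put 16 in bin 6; 8 remain.
Put 2 in bin 2; 4 remain.
Put 4 in bin 2; 0 remain.
Put 14 in bin 7; 10 remain.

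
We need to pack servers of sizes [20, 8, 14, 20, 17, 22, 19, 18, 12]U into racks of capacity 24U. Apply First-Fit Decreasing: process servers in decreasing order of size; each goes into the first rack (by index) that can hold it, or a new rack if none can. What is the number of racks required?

8

Sorted descending: 22, 20, 20, 19, 18, 17, 14, 12, 8.
Put 22U in rack 1; 2U remain.
Put 20U in rack 2; 4U remain.
Put 20U in rack 3; 4U remain.
Put 19U in rack 4; 5U remain.
Put 18U in rack 5; 6U remain.
Put 17U in rack 6; 7U remain.
Put 14U in rack 7; 10U remain.
Put 12U in rack 8; 12U remain.
Put 8U in rack 7; 2U remain.
Final racks: [22] [20] [20] [19] [18] [17] [14,8] [12].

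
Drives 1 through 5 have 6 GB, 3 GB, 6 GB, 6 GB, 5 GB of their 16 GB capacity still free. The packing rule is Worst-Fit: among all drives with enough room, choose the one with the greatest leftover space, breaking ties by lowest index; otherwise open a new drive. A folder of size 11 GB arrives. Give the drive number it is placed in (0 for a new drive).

0

No drive has ≥ 11 GB free, so a new drive is opened.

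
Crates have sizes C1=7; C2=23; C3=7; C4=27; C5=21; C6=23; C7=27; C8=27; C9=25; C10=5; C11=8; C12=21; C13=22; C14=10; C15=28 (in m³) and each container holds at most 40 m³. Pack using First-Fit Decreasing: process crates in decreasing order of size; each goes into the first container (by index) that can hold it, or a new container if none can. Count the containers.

Sorted descending: 28, 27, 27, 27, 25, 23, 23, 22, 21, 21, 10, 8, 7, 7, 5.
28 m³ → container 1 (remaining 12 m³)
27 m³ → container 2 (remaining 13 m³)
27 m³ → container 3 (remaining 13 m³)
27 m³ → container 4 (remaining 13 m³)
25 m³ → container 5 (remaining 15 m³)
23 m³ → container 6 (remaining 17 m³)
23 m³ → container 7 (remaining 17 m³)
22 m³ → container 8 (remaining 18 m³)
21 m³ → container 9 (remaining 19 m³)
21 m³ → container 10 (remaining 19 m³)
10 m³ → container 1 (remaining 2 m³)
8 m³ → container 2 (remaining 5 m³)
7 m³ → container 3 (remaining 6 m³)
7 m³ → container 4 (remaining 6 m³)
5 m³ → container 2 (remaining 0 m³)
Final containers: [28,10] [27,8,5] [27,7] [27,7] [25] [23] [23] [22] [21] [21].

10 containers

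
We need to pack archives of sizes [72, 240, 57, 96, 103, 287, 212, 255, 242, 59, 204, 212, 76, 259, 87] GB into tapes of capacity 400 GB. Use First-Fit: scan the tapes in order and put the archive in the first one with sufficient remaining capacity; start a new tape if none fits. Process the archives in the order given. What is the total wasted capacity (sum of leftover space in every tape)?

1139

Put 72 GB in tape 1; 328 GB remain.
Put 240 GB in tape 1; 88 GB remain.
Put 57 GB in tape 1; 31 GB remain.
Put 96 GB in tape 2; 304 GB remain.
Put 103 GB in tape 2; 201 GB remain.
Put 287 GB in tape 3; 113 GB remain.
Put 212 GB in tape 4; 188 GB remain.
Put 255 GB in tape 5; 145 GB remain.
Put 242 GB in tape 6; 158 GB remain.
Put 59 GB in tape 2; 142 GB remain.
Put 204 GB in tape 7; 196 GB remain.
Put 212 GB in tape 8; 188 GB remain.
Put 76 GB in tape 2; 66 GB remain.
Put 259 GB in tape 9; 141 GB remain.
Put 87 GB in tape 3; 26 GB remain.
9 tapes × 400 GB = 3600 GB; used 2461 GB; unused 1139 GB.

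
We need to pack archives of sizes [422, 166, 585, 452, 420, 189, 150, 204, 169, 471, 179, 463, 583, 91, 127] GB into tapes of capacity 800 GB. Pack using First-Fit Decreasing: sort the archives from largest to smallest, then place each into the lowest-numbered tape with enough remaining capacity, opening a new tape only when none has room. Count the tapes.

Sorted descending: 585, 583, 471, 463, 452, 422, 420, 204, 189, 179, 169, 166, 150, 127, 91.
Put 585 GB in tape 1; 215 GB remain.
Put 583 GB in tape 2; 217 GB remain.
Put 471 GB in tape 3; 329 GB remain.
Put 463 GB in tape 4; 337 GB remain.
Put 452 GB in tape 5; 348 GB remain.
Put 422 GB in tape 6; 378 GB remain.
Put 420 GB in tape 7; 380 GB remain.
Put 204 GB in tape 1; 11 GB remain.
Put 189 GB in tape 2; 28 GB remain.
Put 179 GB in tape 3; 150 GB remain.
Put 169 GB in tape 4; 168 GB remain.
Put 166 GB in tape 4; 2 GB remain.
Put 150 GB in tape 3; 0 GB remain.
Put 127 GB in tape 5; 221 GB remain.
Put 91 GB in tape 5; 130 GB remain.
Final tapes: [585,204] [583,189] [471,179,150] [463,169,166] [452,127,91] [422] [420].

7 tapes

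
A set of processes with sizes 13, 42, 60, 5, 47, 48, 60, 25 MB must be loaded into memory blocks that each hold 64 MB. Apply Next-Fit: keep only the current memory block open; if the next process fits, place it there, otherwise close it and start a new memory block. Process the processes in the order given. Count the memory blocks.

6

Put 13 MB in memory block 1; 51 MB remain.
Put 42 MB in memory block 1; 9 MB remain.
Put 60 MB in memory block 2; 4 MB remain.
Put 5 MB in memory block 3; 59 MB remain.
Put 47 MB in memory block 3; 12 MB remain.
Put 48 MB in memory block 4; 16 MB remain.
Put 60 MB in memory block 5; 4 MB remain.
Put 25 MB in memory block 6; 39 MB remain.
Final memory blocks: [13,42] [60] [5,47] [48] [60] [25].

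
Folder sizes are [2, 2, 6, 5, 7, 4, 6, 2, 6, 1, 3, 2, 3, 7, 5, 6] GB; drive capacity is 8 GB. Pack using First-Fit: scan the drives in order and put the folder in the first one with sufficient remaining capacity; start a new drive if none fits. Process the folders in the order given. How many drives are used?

Put 2 GB in drive 1; 6 GB remain.
Put 2 GB in drive 1; 4 GB remain.
Put 6 GB in drive 2; 2 GB remain.
Put 5 GB in drive 3; 3 GB remain.
Put 7 GB in drive 4; 1 GB remain.
Put 4 GB in drive 1; 0 GB remain.
Put 6 GB in drive 5; 2 GB remain.
Put 2 GB in drive 2; 0 GB remain.
Put 6 GB in drive 6; 2 GB remain.
Put 1 GB in drive 3; 2 GB remain.
Put 3 GB in drive 7; 5 GB remain.
Put 2 GB in drive 3; 0 GB remain.
Put 3 GB in drive 7; 2 GB remain.
Put 7 GB in drive 8; 1 GB remain.
Put 5 GB in drive 9; 3 GB remain.
Put 6 GB in drive 10; 2 GB remain.
Final drives: [2,2,4] [6,2] [5,1,2] [7] [6] [6] [3,3] [7] [5] [6].

10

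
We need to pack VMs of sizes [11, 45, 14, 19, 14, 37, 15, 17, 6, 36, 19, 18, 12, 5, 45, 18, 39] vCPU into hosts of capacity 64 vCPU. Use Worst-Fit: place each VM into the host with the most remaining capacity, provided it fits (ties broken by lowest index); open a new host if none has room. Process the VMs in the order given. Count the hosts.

7 hosts

11 vCPU → host 1 (remaining 53 vCPU)
45 vCPU → host 1 (remaining 8 vCPU)
14 vCPU → host 2 (remaining 50 vCPU)
19 vCPU → host 2 (remaining 31 vCPU)
14 vCPU → host 2 (remaining 17 vCPU)
37 vCPU → host 3 (remaining 27 vCPU)
15 vCPU → host 3 (remaining 12 vCPU)
17 vCPU → host 2 (remaining 0 vCPU)
6 vCPU → host 3 (remaining 6 vCPU)
36 vCPU → host 4 (remaining 28 vCPU)
19 vCPU → host 4 (remaining 9 vCPU)
18 vCPU → host 5 (remaining 46 vCPU)
12 vCPU → host 5 (remaining 34 vCPU)
5 vCPU → host 5 (remaining 29 vCPU)
45 vCPU → host 6 (remaining 19 vCPU)
18 vCPU → host 5 (remaining 11 vCPU)
39 vCPU → host 7 (remaining 25 vCPU)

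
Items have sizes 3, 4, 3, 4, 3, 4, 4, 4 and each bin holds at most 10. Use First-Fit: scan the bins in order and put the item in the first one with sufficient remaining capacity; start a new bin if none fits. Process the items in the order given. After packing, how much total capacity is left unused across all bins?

Put 3 in bin 1; 7 remain.
Put 4 in bin 1; 3 remain.
Put 3 in bin 1; 0 remain.
Put 4 in bin 2; 6 remain.
Put 3 in bin 2; 3 remain.
Put 4 in bin 3; 6 remain.
Put 4 in bin 3; 2 remain.
Put 4 in bin 4; 6 remain.
4 bins × 10 = 40; used 29; unused 11.

11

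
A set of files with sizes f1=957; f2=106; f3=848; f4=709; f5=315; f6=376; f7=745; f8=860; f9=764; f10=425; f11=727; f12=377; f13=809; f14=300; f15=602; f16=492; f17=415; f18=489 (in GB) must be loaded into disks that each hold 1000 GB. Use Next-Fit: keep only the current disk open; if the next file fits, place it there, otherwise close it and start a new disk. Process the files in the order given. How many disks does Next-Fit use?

f1 (957 GB) → disk 1 (remaining 43 GB)
f2 (106 GB) → disk 2 (remaining 894 GB)
f3 (848 GB) → disk 2 (remaining 46 GB)
f4 (709 GB) → disk 3 (remaining 291 GB)
f5 (315 GB) → disk 4 (remaining 685 GB)
f6 (376 GB) → disk 4 (remaining 309 GB)
f7 (745 GB) → disk 5 (remaining 255 GB)
f8 (860 GB) → disk 6 (remaining 140 GB)
f9 (764 GB) → disk 7 (remaining 236 GB)
f10 (425 GB) → disk 8 (remaining 575 GB)
f11 (727 GB) → disk 9 (remaining 273 GB)
f12 (377 GB) → disk 10 (remaining 623 GB)
f13 (809 GB) → disk 11 (remaining 191 GB)
f14 (300 GB) → disk 12 (remaining 700 GB)
f15 (602 GB) → disk 12 (remaining 98 GB)
f16 (492 GB) → disk 13 (remaining 508 GB)
f17 (415 GB) → disk 13 (remaining 93 GB)
f18 (489 GB) → disk 14 (remaining 511 GB)

14 disks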